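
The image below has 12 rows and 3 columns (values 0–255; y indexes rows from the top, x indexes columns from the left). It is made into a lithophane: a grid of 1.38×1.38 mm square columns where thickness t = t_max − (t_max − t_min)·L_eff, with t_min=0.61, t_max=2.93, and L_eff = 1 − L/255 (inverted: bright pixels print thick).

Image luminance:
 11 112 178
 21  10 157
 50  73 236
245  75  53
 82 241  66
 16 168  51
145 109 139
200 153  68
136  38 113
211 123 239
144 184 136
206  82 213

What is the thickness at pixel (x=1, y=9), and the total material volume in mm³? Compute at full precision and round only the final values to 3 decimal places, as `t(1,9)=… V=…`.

span = t_max - t_min = 2.93 - 0.61 = 2.320
L(1,9) = 123, L_eff = 1 - 123/255 = 0.517647 (inverted)
t(1,9) = 2.93 - 2.320·0.517647 = 1.729
Σt over all 12·3 pixels = 400067/6375 ≈ 62.7556078
V = pitch²·Σt = 1.38²·400067/6375 = 119.512

t(1,9)=1.729 V=119.512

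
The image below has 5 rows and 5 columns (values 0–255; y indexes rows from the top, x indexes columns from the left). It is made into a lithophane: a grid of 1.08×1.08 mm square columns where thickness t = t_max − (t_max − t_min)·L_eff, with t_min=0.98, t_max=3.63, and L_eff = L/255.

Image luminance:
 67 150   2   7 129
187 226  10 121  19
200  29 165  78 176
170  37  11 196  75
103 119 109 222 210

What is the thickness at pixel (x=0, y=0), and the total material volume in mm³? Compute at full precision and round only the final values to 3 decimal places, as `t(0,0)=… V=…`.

t(0,0)=2.934 V=71.693

span = t_max - t_min = 3.63 - 0.98 = 2.650
L(0,0) = 67, L_eff = 67/255 = 0.262745
t(0,0) = 3.63 - 2.650·0.262745 = 2.934
Σt over all 5·5 pixels = 313471/5100 ≈ 61.4649020
V = pitch²·Σt = 1.08²·313471/5100 = 71.693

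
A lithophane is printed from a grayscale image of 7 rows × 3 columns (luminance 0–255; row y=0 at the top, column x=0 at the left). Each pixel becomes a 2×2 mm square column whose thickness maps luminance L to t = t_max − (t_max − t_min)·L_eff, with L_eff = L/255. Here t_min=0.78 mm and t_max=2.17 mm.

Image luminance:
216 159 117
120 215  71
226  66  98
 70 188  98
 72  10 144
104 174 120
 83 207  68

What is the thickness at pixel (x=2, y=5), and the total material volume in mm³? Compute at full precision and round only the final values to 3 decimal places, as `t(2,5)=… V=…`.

t(2,5)=1.516 V=125.023

span = t_max - t_min = 2.17 - 0.78 = 1.390
L(2,5) = 120, L_eff = 120/255 = 0.470588
t(2,5) = 2.17 - 1.390·0.470588 = 1.516
Σt over all 7·3 pixels = 797021/25500 ≈ 31.2557255
V = pitch²·Σt = 2²·797021/25500 = 125.023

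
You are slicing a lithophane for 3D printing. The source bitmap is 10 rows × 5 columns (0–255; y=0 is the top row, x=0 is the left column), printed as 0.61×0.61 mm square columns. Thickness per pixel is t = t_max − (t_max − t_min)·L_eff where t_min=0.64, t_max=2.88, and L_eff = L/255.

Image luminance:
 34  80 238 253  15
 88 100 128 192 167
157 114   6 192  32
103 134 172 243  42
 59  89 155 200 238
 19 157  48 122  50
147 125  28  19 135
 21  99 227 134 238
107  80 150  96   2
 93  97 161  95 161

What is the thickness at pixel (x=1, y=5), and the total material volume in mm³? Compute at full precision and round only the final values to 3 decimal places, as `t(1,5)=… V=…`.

span = t_max - t_min = 2.88 - 0.64 = 2.240
L(1,5) = 157, L_eff = 157/255 = 0.615686
t(1,5) = 2.88 - 2.240·0.615686 = 1.501
Σt over all 10·5 pixels = 590848/6375 ≈ 92.6820392
V = pitch²·Σt = 0.61²·590848/6375 = 34.487

t(1,5)=1.501 V=34.487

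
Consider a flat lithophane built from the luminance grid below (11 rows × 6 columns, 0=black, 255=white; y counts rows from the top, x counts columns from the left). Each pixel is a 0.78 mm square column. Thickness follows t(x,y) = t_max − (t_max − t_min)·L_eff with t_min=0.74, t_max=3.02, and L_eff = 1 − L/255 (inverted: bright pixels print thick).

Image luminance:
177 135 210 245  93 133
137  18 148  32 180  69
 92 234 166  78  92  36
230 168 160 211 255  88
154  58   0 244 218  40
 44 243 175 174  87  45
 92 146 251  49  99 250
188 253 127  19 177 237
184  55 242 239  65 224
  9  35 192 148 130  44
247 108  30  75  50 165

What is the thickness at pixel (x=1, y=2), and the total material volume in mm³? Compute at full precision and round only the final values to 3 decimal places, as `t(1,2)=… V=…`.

span = t_max - t_min = 3.02 - 0.74 = 2.280
L(1,2) = 234, L_eff = 1 - 234/255 = 0.082353 (inverted)
t(1,2) = 3.02 - 2.280·0.082353 = 2.832
Σt over all 11·6 pixels = 274766/2125 ≈ 129.3016471
V = pitch²·Σt = 0.78²·274766/2125 = 78.667

t(1,2)=2.832 V=78.667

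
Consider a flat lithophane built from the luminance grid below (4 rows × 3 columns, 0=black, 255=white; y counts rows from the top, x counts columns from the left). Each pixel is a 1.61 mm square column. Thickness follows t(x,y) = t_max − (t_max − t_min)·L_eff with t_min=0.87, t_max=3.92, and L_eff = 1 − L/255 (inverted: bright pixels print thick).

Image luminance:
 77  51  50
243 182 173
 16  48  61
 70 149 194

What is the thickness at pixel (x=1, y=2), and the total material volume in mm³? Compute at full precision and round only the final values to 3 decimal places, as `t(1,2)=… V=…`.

t(1,2)=1.444 V=67.800

span = t_max - t_min = 3.92 - 0.87 = 3.050
L(1,2) = 48, L_eff = 1 - 48/255 = 0.811765 (inverted)
t(1,2) = 3.92 - 3.050·0.811765 = 1.444
Σt over all 4·3 pixels = 22233/850 ≈ 26.1564706
V = pitch²·Σt = 1.61²·22233/850 = 67.800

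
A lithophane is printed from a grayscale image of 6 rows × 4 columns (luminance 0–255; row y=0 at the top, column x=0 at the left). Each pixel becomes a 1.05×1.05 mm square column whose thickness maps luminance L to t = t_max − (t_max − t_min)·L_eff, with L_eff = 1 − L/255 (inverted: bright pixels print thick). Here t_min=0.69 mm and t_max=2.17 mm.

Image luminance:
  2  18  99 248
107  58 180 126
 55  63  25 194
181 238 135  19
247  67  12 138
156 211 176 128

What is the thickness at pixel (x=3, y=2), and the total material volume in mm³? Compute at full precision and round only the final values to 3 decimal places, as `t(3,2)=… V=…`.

t(3,2)=1.816 V=36.705

span = t_max - t_min = 2.17 - 0.69 = 1.480
L(3,2) = 194, L_eff = 1 - 194/255 = 0.239216 (inverted)
t(3,2) = 2.17 - 1.480·0.239216 = 1.816
Σt over all 6·4 pixels = 70747/2125 ≈ 33.2927059
V = pitch²·Σt = 1.05²·70747/2125 = 36.705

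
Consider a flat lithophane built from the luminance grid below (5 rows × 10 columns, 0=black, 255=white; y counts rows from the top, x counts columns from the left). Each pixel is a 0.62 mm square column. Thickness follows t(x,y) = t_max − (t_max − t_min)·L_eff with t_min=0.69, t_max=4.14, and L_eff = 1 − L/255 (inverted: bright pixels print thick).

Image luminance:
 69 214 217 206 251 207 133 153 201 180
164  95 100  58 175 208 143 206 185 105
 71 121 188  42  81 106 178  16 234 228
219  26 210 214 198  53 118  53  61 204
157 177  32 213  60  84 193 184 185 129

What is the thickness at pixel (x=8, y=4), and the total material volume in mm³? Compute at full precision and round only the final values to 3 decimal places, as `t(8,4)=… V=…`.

span = t_max - t_min = 4.14 - 0.69 = 3.450
L(8,4) = 185, L_eff = 1 - 185/255 = 0.274510 (inverted)
t(8,4) = 4.14 - 3.450·0.274510 = 3.193
Σt over all 5·10 pixels = 45333/340 ≈ 133.3323529
V = pitch²·Σt = 0.62²·45333/340 = 51.253

t(8,4)=3.193 V=51.253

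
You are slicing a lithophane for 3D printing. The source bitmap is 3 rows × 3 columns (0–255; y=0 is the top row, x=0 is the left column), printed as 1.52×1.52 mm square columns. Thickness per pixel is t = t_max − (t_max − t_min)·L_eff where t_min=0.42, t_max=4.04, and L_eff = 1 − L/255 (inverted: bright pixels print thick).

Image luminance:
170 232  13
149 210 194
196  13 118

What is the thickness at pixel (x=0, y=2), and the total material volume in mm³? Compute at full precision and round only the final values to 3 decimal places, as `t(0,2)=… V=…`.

t(0,2)=3.202 V=51.208

span = t_max - t_min = 4.04 - 0.42 = 3.620
L(0,2) = 196, L_eff = 1 - 196/255 = 0.231373 (inverted)
t(0,2) = 4.04 - 3.620·0.231373 = 3.202
Σt over all 3·3 pixels = 28259/1275 ≈ 22.1639216
V = pitch²·Σt = 1.52²·28259/1275 = 51.208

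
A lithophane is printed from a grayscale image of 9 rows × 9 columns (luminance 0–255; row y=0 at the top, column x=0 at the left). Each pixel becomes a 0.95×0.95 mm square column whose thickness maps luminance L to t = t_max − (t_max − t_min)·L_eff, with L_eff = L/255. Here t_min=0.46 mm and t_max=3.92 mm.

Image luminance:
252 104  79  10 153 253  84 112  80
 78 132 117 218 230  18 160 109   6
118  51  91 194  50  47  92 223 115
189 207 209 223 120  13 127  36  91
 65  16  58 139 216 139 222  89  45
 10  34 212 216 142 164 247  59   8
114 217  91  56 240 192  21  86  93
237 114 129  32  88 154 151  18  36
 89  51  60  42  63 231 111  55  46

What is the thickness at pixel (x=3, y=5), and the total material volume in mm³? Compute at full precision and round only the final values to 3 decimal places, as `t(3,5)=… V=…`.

t(3,5)=0.989 V=172.812

span = t_max - t_min = 3.92 - 0.46 = 3.460
L(3,5) = 216, L_eff = 216/255 = 0.847059
t(3,5) = 3.92 - 3.460·0.847059 = 0.989
Σt over all 9·9 pixels = 2441383/12750 ≈ 191.4810196
V = pitch²·Σt = 0.95²·2441383/12750 = 172.812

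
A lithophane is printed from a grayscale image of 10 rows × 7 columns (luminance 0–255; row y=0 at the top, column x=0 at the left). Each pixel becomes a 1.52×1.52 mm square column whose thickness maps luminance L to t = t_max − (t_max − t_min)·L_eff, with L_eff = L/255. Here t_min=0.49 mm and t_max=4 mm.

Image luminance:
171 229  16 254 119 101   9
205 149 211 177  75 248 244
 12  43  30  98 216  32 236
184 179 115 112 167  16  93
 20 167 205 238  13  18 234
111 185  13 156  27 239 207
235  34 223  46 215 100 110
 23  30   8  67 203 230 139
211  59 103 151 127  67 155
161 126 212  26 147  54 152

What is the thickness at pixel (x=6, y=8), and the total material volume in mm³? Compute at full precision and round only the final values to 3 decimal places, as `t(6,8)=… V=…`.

span = t_max - t_min = 4 - 0.49 = 3.510
L(6,8) = 155, L_eff = 155/255 = 0.607843
t(6,8) = 4 - 3.510·0.607843 = 1.866
Σt over all 10·7 pixels = 332101/2125 ≈ 156.2828235
V = pitch²·Σt = 1.52²·332101/2125 = 361.076

t(6,8)=1.866 V=361.076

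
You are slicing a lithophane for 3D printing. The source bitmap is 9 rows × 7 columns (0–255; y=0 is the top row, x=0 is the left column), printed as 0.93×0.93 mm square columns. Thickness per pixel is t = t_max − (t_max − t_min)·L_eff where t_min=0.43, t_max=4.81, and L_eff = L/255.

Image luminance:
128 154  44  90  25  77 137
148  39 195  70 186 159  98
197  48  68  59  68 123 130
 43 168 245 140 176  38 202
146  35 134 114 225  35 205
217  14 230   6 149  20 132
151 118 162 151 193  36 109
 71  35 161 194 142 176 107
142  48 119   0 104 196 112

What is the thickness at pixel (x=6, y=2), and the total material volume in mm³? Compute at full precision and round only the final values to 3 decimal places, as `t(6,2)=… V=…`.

span = t_max - t_min = 4.81 - 0.43 = 4.380
L(6,2) = 130, L_eff = 130/255 = 0.509804
t(6,2) = 4.81 - 4.380·0.509804 = 2.577
Σt over all 9·7 pixels = 1488931/8500 ≈ 175.1683529
V = pitch²·Σt = 0.93²·1488931/8500 = 151.503

t(6,2)=2.577 V=151.503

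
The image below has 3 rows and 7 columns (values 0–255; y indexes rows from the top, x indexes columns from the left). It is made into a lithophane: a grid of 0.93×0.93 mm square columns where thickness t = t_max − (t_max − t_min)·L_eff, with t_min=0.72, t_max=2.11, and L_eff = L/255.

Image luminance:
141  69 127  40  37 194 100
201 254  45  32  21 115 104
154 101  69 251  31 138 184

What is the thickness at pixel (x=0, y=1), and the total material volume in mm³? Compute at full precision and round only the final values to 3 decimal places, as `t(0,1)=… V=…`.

span = t_max - t_min = 2.11 - 0.72 = 1.390
L(0,1) = 201, L_eff = 201/255 = 0.788235
t(0,1) = 2.11 - 1.390·0.788235 = 1.014
Σt over all 3·7 pixels = 795193/25500 ≈ 31.1840392
V = pitch²·Σt = 0.93²·795193/25500 = 26.971

t(0,1)=1.014 V=26.971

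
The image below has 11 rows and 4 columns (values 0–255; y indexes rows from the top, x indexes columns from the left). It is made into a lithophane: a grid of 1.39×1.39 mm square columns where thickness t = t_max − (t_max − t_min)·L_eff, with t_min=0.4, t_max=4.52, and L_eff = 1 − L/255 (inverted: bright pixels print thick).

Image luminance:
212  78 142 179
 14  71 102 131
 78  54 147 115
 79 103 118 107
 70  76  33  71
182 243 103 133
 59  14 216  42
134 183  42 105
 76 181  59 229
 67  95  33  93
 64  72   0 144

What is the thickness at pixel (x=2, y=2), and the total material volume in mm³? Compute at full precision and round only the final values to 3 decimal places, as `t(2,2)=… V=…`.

t(2,2)=2.775 V=176.010

span = t_max - t_min = 4.52 - 0.4 = 4.120
L(2,2) = 147, L_eff = 1 - 147/255 = 0.423529 (inverted)
t(2,2) = 4.52 - 4.120·0.423529 = 2.775
Σt over all 11·4 pixels = 580747/6375 ≈ 91.0975686
V = pitch²·Σt = 1.39²·580747/6375 = 176.010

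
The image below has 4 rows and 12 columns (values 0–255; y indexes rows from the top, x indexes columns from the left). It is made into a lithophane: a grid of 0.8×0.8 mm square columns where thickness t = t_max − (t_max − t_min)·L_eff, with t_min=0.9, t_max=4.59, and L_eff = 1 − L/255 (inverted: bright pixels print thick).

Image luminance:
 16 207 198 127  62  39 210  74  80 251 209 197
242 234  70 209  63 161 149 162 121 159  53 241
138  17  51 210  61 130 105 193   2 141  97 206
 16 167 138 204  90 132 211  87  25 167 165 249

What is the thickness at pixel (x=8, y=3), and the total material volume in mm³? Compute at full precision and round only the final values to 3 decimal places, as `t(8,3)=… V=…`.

t(8,3)=1.262 V=88.179

span = t_max - t_min = 4.59 - 0.9 = 3.690
L(8,3) = 25, L_eff = 1 - 25/255 = 0.901961 (inverted)
t(8,3) = 4.59 - 3.690·0.901961 = 1.262
Σt over all 4·12 pixels = 292782/2125 ≈ 137.7797647
V = pitch²·Σt = 0.8²·292782/2125 = 88.179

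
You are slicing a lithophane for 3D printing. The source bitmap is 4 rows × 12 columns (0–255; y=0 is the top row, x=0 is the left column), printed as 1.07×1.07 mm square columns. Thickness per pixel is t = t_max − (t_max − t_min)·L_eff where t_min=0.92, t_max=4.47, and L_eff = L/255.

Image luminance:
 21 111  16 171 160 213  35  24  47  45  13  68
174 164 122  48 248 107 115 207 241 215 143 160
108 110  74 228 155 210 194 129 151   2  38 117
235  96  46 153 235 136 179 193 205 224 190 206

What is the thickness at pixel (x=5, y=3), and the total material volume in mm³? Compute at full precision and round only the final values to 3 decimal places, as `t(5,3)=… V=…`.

span = t_max - t_min = 4.47 - 0.92 = 3.550
L(5,3) = 136, L_eff = 136/255 = 0.533333
t(5,3) = 4.47 - 3.550·0.533333 = 2.577
Σt over all 4·12 pixels = 317017/2550 ≈ 124.3203922
V = pitch²·Σt = 1.07²·317017/2550 = 142.334

t(5,3)=2.577 V=142.334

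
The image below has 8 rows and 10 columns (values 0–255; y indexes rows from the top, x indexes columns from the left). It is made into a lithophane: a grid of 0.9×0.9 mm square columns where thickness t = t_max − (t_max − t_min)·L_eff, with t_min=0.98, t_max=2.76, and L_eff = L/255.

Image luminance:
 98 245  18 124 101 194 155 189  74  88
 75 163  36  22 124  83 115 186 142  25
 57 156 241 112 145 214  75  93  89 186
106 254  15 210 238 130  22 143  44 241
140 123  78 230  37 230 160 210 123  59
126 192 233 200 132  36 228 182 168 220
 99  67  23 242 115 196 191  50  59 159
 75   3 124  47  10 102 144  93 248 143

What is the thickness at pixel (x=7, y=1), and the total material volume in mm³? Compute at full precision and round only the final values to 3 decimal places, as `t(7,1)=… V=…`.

t(7,1)=1.462 V=120.469

span = t_max - t_min = 2.76 - 0.98 = 1.780
L(7,1) = 186, L_eff = 186/255 = 0.729412
t(7,1) = 2.76 - 1.780·0.729412 = 1.462
Σt over all 8·10 pixels = 75851/510 ≈ 148.7274510
V = pitch²·Σt = 0.9²·75851/510 = 120.469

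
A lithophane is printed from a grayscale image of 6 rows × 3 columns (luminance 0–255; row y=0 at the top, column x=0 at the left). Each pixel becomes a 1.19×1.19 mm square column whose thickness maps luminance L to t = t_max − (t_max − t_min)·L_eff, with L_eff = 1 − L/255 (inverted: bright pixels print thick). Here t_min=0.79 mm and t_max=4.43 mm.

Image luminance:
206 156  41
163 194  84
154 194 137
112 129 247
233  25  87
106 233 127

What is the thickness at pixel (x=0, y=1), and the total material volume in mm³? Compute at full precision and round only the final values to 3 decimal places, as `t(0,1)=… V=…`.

t(0,1)=3.117 V=73.260

span = t_max - t_min = 4.43 - 0.79 = 3.640
L(0,1) = 163, L_eff = 1 - 163/255 = 0.360784 (inverted)
t(0,1) = 4.43 - 3.640·0.360784 = 3.117
Σt over all 6·3 pixels = 219867/4250 ≈ 51.7334118
V = pitch²·Σt = 1.19²·219867/4250 = 73.260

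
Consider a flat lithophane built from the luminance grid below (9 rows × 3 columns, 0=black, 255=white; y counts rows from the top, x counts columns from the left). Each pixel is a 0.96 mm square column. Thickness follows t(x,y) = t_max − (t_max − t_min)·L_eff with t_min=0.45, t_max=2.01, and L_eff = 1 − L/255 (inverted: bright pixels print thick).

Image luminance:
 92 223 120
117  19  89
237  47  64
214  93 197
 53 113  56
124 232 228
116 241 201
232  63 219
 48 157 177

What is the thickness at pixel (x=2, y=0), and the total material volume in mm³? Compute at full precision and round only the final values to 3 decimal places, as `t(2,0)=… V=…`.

span = t_max - t_min = 2.01 - 0.45 = 1.560
L(2,0) = 120, L_eff = 1 - 120/255 = 0.529412 (inverted)
t(2,0) = 2.01 - 1.560·0.529412 = 1.184
Σt over all 9·3 pixels = 299419/8500 ≈ 35.2257647
V = pitch²·Σt = 0.96²·299419/8500 = 32.464

t(2,0)=1.184 V=32.464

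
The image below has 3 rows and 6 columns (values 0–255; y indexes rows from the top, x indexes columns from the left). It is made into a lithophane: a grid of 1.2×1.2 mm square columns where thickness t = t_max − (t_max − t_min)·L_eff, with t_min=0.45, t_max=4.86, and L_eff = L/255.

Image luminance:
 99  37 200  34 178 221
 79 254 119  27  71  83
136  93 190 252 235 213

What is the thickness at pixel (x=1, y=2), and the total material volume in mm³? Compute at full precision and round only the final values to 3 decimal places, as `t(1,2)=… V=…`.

t(1,2)=3.252 V=63.189

span = t_max - t_min = 4.86 - 0.45 = 4.410
L(1,2) = 93, L_eff = 93/255 = 0.364706
t(1,2) = 4.86 - 4.410·0.364706 = 3.252
Σt over all 3·6 pixels = 372993/8500 ≈ 43.8815294
V = pitch²·Σt = 1.2²·372993/8500 = 63.189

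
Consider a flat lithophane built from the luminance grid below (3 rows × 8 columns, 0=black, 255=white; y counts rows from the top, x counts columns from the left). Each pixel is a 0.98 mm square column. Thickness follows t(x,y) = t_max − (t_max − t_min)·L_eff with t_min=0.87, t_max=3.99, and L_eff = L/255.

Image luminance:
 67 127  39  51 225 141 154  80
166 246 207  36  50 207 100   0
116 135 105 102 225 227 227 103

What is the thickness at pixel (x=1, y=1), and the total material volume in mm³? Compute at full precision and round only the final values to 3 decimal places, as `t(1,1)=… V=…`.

span = t_max - t_min = 3.99 - 0.87 = 3.120
L(1,1) = 246, L_eff = 246/255 = 0.964706
t(1,1) = 3.99 - 3.120·0.964706 = 0.980
Σt over all 3·8 pixels = 121954/2125 ≈ 57.3901176
V = pitch²·Σt = 0.98²·121954/2125 = 55.117

t(1,1)=0.980 V=55.117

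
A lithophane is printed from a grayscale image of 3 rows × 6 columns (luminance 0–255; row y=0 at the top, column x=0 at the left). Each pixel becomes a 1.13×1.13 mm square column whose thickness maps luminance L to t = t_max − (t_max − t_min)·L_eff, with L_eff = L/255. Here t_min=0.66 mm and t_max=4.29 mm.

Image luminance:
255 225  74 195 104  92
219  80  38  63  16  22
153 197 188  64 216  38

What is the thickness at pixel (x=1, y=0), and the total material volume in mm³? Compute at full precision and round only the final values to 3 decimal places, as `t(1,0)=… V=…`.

span = t_max - t_min = 4.29 - 0.66 = 3.630
L(1,0) = 225, L_eff = 225/255 = 0.882353
t(1,0) = 4.29 - 3.630·0.882353 = 1.087
Σt over all 3·6 pixels = 385451/8500 ≈ 45.3471765
V = pitch²·Σt = 1.13²·385451/8500 = 57.904

t(1,0)=1.087 V=57.904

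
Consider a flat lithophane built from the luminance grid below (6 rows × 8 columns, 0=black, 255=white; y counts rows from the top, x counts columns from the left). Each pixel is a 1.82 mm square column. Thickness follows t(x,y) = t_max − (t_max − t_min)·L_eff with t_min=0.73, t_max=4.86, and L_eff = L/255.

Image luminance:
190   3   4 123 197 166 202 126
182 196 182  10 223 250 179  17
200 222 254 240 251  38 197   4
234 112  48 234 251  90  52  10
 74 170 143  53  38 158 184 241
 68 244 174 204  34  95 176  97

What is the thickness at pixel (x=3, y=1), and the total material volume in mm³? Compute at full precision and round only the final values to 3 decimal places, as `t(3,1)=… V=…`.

t(3,1)=4.698 V=405.765

span = t_max - t_min = 4.86 - 0.73 = 4.130
L(3,1) = 10, L_eff = 10/255 = 0.039216
t(3,1) = 4.86 - 4.130·0.039216 = 4.698
Σt over all 6·8 pixels = 52062/425 ≈ 122.4988235
V = pitch²·Σt = 1.82²·52062/425 = 405.765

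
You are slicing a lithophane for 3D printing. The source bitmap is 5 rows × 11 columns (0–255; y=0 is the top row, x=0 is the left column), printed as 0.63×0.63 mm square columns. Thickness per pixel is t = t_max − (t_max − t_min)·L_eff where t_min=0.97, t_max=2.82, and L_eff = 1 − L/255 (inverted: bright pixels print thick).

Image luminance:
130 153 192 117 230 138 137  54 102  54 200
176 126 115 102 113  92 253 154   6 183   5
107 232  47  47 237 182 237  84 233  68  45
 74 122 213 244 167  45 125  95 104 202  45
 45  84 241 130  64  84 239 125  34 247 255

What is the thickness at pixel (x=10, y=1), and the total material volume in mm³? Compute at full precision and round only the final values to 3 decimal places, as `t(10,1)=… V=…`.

t(10,1)=1.006 V=42.296

span = t_max - t_min = 2.82 - 0.97 = 1.850
L(10,1) = 5, L_eff = 1 - 5/255 = 0.980392 (inverted)
t(10,1) = 2.82 - 1.850·0.980392 = 1.006
Σt over all 5·11 pixels = 9058/85 ≈ 106.5647059
V = pitch²·Σt = 0.63²·9058/85 = 42.296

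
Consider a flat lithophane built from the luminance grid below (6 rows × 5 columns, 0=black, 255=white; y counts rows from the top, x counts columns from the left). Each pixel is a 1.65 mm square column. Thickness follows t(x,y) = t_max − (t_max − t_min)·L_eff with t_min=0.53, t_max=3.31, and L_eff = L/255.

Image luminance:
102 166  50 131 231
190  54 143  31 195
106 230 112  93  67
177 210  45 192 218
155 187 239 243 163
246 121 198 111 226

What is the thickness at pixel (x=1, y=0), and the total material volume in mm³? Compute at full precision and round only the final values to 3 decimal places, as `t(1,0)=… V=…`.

span = t_max - t_min = 3.31 - 0.53 = 2.780
L(1,0) = 166, L_eff = 166/255 = 0.650980
t(1,0) = 3.31 - 2.780·0.650980 = 1.500
Σt over all 6·5 pixels = 207409/4250 ≈ 48.8021176
V = pitch²·Σt = 1.65²·207409/4250 = 132.864

t(1,0)=1.500 V=132.864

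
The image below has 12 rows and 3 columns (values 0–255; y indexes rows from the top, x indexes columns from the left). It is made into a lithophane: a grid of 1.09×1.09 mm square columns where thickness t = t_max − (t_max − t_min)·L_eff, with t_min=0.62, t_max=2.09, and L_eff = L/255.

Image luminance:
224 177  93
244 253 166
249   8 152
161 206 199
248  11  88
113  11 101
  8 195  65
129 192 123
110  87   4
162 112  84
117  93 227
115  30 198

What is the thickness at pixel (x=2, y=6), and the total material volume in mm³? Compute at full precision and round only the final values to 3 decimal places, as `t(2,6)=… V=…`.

span = t_max - t_min = 2.09 - 0.62 = 1.470
L(2,6) = 65, L_eff = 65/255 = 0.254902
t(2,6) = 2.09 - 1.470·0.254902 = 1.715
Σt over all 12·3 pixels = 81309/1700 ≈ 47.8288235
V = pitch²·Σt = 1.09²·81309/1700 = 56.825

t(2,6)=1.715 V=56.825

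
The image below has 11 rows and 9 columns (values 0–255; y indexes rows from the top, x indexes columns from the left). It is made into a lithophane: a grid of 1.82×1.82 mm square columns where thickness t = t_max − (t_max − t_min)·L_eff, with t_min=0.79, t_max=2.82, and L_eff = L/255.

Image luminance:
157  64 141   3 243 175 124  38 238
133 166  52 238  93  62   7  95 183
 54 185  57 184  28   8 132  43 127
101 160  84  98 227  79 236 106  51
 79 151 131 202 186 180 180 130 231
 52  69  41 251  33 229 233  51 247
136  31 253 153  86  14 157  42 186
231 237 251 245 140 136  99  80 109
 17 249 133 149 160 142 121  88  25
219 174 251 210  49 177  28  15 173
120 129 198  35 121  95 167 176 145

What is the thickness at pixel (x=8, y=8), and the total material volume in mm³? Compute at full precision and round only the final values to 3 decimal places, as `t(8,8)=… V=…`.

t(8,8)=2.621 V=581.955

span = t_max - t_min = 2.82 - 0.79 = 2.030
L(8,8) = 25, L_eff = 25/255 = 0.098039
t(8,8) = 2.82 - 2.030·0.098039 = 2.621
Σt over all 11·9 pixels = 448009/2550 ≈ 175.6898039
V = pitch²·Σt = 1.82²·448009/2550 = 581.955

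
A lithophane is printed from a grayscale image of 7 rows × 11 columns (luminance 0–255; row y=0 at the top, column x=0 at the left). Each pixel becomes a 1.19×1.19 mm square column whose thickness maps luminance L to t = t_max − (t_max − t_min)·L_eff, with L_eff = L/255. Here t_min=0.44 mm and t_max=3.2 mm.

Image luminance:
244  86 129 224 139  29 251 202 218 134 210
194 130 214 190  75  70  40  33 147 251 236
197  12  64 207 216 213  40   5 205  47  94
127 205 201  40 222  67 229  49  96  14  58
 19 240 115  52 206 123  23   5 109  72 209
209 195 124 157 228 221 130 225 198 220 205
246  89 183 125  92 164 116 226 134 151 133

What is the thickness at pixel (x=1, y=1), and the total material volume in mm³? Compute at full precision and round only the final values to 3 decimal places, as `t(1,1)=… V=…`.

t(1,1)=1.793 V=180.358

span = t_max - t_min = 3.2 - 0.44 = 2.760
L(1,1) = 130, L_eff = 130/255 = 0.509804
t(1,1) = 3.2 - 2.760·0.509804 = 1.793
Σt over all 7·11 pixels = 270646/2125 ≈ 127.3628235
V = pitch²·Σt = 1.19²·270646/2125 = 180.358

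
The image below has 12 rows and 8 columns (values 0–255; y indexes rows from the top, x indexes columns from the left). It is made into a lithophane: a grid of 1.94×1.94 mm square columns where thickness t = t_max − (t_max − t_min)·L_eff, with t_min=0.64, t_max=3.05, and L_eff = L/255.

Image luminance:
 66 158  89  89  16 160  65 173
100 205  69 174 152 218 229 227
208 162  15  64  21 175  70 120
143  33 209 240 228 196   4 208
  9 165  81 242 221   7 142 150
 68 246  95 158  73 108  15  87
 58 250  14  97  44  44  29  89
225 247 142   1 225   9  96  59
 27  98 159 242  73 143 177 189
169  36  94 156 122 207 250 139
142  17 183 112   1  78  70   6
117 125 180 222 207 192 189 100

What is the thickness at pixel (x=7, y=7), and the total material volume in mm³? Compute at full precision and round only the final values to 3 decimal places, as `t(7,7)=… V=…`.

t(7,7)=2.492 V=675.003

span = t_max - t_min = 3.05 - 0.64 = 2.410
L(7,7) = 59, L_eff = 59/255 = 0.231373
t(7,7) = 3.05 - 2.410·0.231373 = 2.492
Σt over all 12·8 pixels = 1143359/6375 ≈ 179.3504314
V = pitch²·Σt = 1.94²·1143359/6375 = 675.003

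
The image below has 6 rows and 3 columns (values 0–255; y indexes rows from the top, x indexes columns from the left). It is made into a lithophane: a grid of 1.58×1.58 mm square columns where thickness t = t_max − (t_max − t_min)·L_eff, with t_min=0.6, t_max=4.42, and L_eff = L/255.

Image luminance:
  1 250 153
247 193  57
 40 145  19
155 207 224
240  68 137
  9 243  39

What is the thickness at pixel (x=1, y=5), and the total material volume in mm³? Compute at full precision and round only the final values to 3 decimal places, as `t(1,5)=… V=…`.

t(1,5)=0.780 V=107.851

span = t_max - t_min = 4.42 - 0.6 = 3.820
L(1,5) = 243, L_eff = 243/255 = 0.952941
t(1,5) = 4.42 - 3.820·0.952941 = 0.780
Σt over all 6·3 pixels = 183611/4250 ≈ 43.2025882
V = pitch²·Σt = 1.58²·183611/4250 = 107.851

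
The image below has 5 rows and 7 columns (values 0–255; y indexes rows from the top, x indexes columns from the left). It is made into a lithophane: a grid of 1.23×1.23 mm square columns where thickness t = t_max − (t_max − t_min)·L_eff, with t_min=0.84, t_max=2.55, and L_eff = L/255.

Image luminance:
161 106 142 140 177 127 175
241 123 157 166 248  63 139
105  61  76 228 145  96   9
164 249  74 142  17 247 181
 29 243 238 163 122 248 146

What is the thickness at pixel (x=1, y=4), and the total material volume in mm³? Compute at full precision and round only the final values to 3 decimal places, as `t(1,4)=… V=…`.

t(1,4)=0.920 V=82.798

span = t_max - t_min = 2.55 - 0.84 = 1.710
L(1,4) = 243, L_eff = 243/255 = 0.952941
t(1,4) = 2.55 - 1.710·0.952941 = 0.920
Σt over all 5·7 pixels = 465189/8500 ≈ 54.7281176
V = pitch²·Σt = 1.23²·465189/8500 = 82.798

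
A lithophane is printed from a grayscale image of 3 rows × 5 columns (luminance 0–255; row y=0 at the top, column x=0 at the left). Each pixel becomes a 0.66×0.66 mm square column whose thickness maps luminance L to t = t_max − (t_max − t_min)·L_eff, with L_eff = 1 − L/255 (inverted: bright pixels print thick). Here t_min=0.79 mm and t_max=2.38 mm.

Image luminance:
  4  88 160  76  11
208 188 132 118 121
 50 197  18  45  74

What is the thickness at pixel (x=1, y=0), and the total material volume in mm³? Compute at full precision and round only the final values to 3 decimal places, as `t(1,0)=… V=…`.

t(1,0)=1.339 V=9.209

span = t_max - t_min = 2.38 - 0.79 = 1.590
L(1,0) = 88, L_eff = 1 - 88/255 = 0.654902 (inverted)
t(1,0) = 2.38 - 1.590·0.654902 = 1.339
Σt over all 3·5 pixels = 35939/1700 ≈ 21.1405882
V = pitch²·Σt = 0.66²·35939/1700 = 9.209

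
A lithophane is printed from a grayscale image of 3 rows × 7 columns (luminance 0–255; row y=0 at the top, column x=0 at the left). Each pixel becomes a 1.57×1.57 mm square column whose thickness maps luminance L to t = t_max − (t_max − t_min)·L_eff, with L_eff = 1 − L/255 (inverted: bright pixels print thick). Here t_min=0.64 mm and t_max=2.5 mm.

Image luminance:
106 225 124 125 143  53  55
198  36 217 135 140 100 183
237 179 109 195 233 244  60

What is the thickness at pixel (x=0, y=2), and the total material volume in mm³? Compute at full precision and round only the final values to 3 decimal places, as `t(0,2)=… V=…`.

span = t_max - t_min = 2.5 - 0.64 = 1.860
L(0,2) = 237, L_eff = 1 - 237/255 = 0.070588 (inverted)
t(0,2) = 2.5 - 1.860·0.070588 = 2.369
Σt over all 3·7 pixels = 153127/4250 ≈ 36.0298824
V = pitch²·Σt = 1.57²·153127/4250 = 88.810

t(0,2)=2.369 V=88.810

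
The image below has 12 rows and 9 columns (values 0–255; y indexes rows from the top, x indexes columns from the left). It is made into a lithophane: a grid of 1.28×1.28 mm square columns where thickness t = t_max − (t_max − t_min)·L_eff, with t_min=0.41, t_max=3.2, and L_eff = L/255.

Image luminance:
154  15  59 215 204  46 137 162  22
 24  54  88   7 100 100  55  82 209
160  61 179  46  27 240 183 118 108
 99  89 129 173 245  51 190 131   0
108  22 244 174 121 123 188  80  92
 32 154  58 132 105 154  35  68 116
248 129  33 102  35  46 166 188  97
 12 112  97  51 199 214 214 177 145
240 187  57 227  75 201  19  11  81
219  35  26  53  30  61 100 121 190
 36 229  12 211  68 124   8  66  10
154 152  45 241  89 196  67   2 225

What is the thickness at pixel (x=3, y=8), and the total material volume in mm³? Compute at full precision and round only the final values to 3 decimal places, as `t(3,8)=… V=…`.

span = t_max - t_min = 3.2 - 0.41 = 2.790
L(3,8) = 227, L_eff = 227/255 = 0.890196
t(3,8) = 3.2 - 2.790·0.890196 = 0.716
Σt over all 12·9 pixels = 1812207/8500 ≈ 213.2008235
V = pitch²·Σt = 1.28²·1812207/8500 = 349.308

t(3,8)=0.716 V=349.308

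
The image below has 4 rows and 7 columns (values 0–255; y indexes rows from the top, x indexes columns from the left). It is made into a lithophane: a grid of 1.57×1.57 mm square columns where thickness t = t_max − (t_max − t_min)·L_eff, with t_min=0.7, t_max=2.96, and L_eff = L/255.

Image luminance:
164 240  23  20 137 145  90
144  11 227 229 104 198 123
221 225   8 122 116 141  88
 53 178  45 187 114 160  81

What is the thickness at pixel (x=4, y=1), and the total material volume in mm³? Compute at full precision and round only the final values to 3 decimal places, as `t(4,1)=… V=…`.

t(4,1)=2.038 V=125.777

span = t_max - t_min = 2.96 - 0.7 = 2.260
L(4,1) = 104, L_eff = 104/255 = 0.407843
t(4,1) = 2.96 - 2.260·0.407843 = 2.038
Σt over all 4·7 pixels = 108433/2125 ≈ 51.0272941
V = pitch²·Σt = 1.57²·108433/2125 = 125.777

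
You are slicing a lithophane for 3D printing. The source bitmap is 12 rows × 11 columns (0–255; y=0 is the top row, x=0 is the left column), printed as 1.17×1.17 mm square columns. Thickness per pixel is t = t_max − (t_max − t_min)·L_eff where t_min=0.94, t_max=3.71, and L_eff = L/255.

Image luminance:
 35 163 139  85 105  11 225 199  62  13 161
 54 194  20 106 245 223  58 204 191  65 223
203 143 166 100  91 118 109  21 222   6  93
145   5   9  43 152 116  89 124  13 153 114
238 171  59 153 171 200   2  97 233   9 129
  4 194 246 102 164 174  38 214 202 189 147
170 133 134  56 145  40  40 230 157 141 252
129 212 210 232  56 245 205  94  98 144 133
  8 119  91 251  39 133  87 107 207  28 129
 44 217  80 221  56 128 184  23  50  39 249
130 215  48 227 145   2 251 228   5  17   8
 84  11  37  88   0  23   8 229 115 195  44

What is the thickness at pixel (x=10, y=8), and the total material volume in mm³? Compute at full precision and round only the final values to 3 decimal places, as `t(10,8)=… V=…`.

span = t_max - t_min = 3.71 - 0.94 = 2.770
L(10,8) = 129, L_eff = 129/255 = 0.505882
t(10,8) = 3.71 - 2.770·0.505882 = 2.309
Σt over all 12·11 pixels = 671137/2125 ≈ 315.8291765
V = pitch²·Σt = 1.17²·671137/2125 = 432.339

t(10,8)=2.309 V=432.339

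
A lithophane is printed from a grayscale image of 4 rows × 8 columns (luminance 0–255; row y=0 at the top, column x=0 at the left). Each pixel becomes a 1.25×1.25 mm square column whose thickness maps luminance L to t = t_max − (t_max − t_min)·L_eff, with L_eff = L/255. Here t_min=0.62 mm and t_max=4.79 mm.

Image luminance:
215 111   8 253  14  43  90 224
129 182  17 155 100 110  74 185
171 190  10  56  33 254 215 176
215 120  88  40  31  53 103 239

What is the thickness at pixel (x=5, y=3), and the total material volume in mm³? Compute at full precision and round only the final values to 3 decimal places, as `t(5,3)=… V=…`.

t(5,3)=3.923 V=139.747

span = t_max - t_min = 4.79 - 0.62 = 4.170
L(5,3) = 53, L_eff = 53/255 = 0.207843
t(5,3) = 4.79 - 4.170·0.207843 = 3.923
Σt over all 4·8 pixels = 190056/2125 ≈ 89.4381176
V = pitch²·Σt = 1.25²·190056/2125 = 139.747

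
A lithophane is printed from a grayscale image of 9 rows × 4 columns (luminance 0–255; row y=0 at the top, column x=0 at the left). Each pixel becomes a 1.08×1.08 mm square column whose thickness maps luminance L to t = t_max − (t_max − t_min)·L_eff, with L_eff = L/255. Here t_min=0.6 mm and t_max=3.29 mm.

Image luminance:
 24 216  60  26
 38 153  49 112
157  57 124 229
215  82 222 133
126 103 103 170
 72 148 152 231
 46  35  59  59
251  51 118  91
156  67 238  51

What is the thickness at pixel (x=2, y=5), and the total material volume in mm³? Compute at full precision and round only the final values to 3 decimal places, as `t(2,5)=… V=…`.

span = t_max - t_min = 3.29 - 0.6 = 2.690
L(2,5) = 152, L_eff = 152/255 = 0.596078
t(2,5) = 3.29 - 2.690·0.596078 = 1.687
Σt over all 9·4 pixels = 156997/2125 ≈ 73.8809412
V = pitch²·Σt = 1.08²·156997/2125 = 86.175

t(2,5)=1.687 V=86.175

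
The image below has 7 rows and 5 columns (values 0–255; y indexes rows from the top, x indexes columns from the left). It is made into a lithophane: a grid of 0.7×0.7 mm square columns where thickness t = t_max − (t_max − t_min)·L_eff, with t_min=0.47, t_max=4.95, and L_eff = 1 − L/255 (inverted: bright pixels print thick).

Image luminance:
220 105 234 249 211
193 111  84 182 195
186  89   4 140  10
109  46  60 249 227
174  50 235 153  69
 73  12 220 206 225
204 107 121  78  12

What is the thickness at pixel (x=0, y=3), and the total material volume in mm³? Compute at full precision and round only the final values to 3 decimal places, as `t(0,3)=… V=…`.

t(0,3)=2.385 V=49.752

span = t_max - t_min = 4.95 - 0.47 = 4.480
L(0,3) = 109, L_eff = 1 - 109/255 = 0.572549 (inverted)
t(0,3) = 4.95 - 4.480·0.572549 = 2.385
Σt over all 7·5 pixels = 2589139/25500 ≈ 101.5348627
V = pitch²·Σt = 0.7²·2589139/25500 = 49.752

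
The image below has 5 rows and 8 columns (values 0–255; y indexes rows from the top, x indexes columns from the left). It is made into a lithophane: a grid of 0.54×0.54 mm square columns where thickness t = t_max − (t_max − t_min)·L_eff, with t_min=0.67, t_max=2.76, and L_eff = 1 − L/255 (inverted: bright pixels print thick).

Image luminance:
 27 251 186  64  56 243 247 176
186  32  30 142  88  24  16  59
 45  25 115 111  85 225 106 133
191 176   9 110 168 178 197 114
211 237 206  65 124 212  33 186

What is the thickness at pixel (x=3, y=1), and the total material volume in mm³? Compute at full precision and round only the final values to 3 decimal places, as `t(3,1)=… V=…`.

t(3,1)=1.834 V=19.977

span = t_max - t_min = 2.76 - 0.67 = 2.090
L(3,1) = 142, L_eff = 1 - 142/255 = 0.443137 (inverted)
t(3,1) = 2.76 - 2.090·0.443137 = 1.834
Σt over all 5·8 pixels = 1747001/25500 ≈ 68.5098431
V = pitch²·Σt = 0.54²·1747001/25500 = 19.977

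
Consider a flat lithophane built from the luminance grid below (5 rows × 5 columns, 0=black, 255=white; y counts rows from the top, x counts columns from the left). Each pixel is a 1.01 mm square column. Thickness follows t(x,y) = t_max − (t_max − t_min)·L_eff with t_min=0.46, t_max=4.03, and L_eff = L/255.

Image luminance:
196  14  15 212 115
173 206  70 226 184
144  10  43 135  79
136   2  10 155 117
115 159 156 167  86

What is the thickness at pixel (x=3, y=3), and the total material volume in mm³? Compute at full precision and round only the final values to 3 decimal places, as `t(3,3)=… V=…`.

span = t_max - t_min = 4.03 - 0.46 = 3.570
L(3,3) = 155, L_eff = 155/255 = 0.607843
t(3,3) = 4.03 - 3.570·0.607843 = 1.860
Σt over all 5·5 pixels = 59.8
V = pitch²·Σt = 1.01²·59.8 = 61.002

t(3,3)=1.860 V=61.002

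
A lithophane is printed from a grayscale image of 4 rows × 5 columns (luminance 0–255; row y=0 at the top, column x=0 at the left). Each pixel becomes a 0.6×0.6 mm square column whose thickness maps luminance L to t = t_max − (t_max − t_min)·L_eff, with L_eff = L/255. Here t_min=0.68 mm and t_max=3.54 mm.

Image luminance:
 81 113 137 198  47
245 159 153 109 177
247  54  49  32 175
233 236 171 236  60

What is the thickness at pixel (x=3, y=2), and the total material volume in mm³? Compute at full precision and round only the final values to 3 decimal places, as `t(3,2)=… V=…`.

span = t_max - t_min = 3.54 - 0.68 = 2.860
L(3,2) = 32, L_eff = 32/255 = 0.125490
t(3,2) = 3.54 - 2.860·0.125490 = 3.181
Σt over all 4·5 pixels = 243142/6375 ≈ 38.1399216
V = pitch²·Σt = 0.6²·243142/6375 = 13.730

t(3,2)=3.181 V=13.730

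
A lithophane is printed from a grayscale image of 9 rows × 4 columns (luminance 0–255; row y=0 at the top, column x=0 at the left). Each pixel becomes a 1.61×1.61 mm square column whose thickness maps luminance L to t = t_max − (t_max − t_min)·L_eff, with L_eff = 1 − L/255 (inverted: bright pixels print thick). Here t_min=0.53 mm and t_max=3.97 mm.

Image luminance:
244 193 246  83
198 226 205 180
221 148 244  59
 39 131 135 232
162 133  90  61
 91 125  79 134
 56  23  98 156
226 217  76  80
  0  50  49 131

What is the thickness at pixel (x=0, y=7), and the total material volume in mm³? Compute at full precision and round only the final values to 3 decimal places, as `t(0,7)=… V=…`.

t(0,7)=3.579 V=218.038

span = t_max - t_min = 3.97 - 0.53 = 3.440
L(0,7) = 226, L_eff = 1 - 226/255 = 0.113725 (inverted)
t(0,7) = 3.97 - 3.440·0.113725 = 3.579
Σt over all 9·4 pixels = 178747/2125 ≈ 84.1162353
V = pitch²·Σt = 1.61²·178747/2125 = 218.038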